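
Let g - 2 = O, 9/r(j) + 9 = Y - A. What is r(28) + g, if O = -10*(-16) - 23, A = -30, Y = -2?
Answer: 2650/19 ≈ 139.47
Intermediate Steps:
r(j) = 9/19 (r(j) = 9/(-9 + (-2 - 1*(-30))) = 9/(-9 + (-2 + 30)) = 9/(-9 + 28) = 9/19)
O = 137 (O = 160 - 23 = 137)
g = 139 (g = 2 + 137 = 139)
r(28) + g = 9/19 + 139 = 2650/19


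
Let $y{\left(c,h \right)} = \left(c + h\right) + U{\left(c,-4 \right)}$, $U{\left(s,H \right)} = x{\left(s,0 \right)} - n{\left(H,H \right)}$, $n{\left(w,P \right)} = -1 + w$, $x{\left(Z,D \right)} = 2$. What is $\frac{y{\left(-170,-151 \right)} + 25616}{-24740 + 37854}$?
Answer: $\frac{12651}{6557} \approx 1.9294$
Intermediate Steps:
$U{\left(s,H \right)} = 3 - H$ ($U{\left(s,H \right)} = 2 - \left(-1 + H\right) = 3 - H$)
$y{\left(c,h \right)} = 7 + c + h$ ($y{\left(c,h \right)} = \left(c + h\right) + \left(3 - -4\right) = \left(c + h\right) + \left(3 + 4\right) = \left(c + h\right) + 7 = 7 + c + h$)
$\frac{y{\left(-170,-151 \right)} + 25616}{-24740 + 37854} = \frac{\left(7 - 170 - 151\right) + 25616}{-24740 + 37854} = \frac{-314 + 25616}{13114} = 25302 \cdot \frac{1}{13114} = \frac{12651}{6557}$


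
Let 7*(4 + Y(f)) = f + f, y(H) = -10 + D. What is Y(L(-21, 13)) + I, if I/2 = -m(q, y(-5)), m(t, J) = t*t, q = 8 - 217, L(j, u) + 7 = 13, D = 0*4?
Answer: -611550/7 ≈ -87364.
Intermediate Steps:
D = 0
L(j, u) = 6 (L(j, u) = -7 + 13 = 6)
y(H) = -10 (y(H) = -10 + 0 = -10)
Y(f) = -4 + 2*f/7 (Y(f) = -4 + (f + f)/7 = -4 + (2*f)/7 = -4 + 2*f/7)
q = -209
m(t, J) = t²
I = -87362 (I = 2*(-1*(-209)²) = 2*(-1*43681) = 2*(-43681) = -87362)
Y(L(-21, 13)) + I = (-4 + (2/7)*6) - 87362 = (-4 + 12/7) - 87362 = -16/7 - 87362 = -611550/7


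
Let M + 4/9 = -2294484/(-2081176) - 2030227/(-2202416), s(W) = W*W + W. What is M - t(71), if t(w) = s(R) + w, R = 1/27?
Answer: -29011578630781399/417681946145808 ≈ -69.458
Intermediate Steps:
R = 1/27 ≈ 0.037037
s(W) = W + W² (s(W) = W² + W = W + W²)
t(w) = 28/729 + w (t(w) = (1 + 1/27)/27 + w = (1/27)*(28/27) + w = 28/729 + w)
M = 8146693817225/5156567236368 (M = -4/9 + (-2294484/(-2081176) - 2030227/(-2202416)) = -4/9 + (-2294484*(-1/2081176) - 2030227*(-1/2202416)) = -4/9 + (573621/520294 + 2030227/2202416) = -4/9 + 1159833497537/572951915152 = 8146693817225/5156567236368 ≈ 1.5799)
M - t(71) = 8146693817225/5156567236368 - (28/729 + 71) = 8146693817225/5156567236368 - 1*51787/729 = 8146693817225/5156567236368 - 51787/729 = -29011578630781399/417681946145808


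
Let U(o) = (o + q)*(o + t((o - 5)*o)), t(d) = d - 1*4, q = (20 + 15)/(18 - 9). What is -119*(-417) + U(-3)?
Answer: 446743/9 ≈ 49638.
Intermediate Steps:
q = 35/9 ≈ 3.8889
t(d) = -4 + d (t(d) = d - 4 = -4 + d)
U(o) = (35/9 + o)*(-4 + o + o*(-5 + o)) (U(o) = (o + 35/9)*(o + (-4 + (o - 5)*o)) = (35/9 + o)*(o + (-4 + (-5 + o)*o)) = (35/9 + o)*(o + (-4 + o*(-5 + o))) = (35/9 + o)*(-4 + o + o*(-5 + o)))
-119*(-417) + U(-3) = -119*(-417) + (-140/9 + (-3)³ - 176/9*(-3) - ⅑*(-3)²) = 49623 + (-140/9 - 27 + 176/3 - ⅑*9) = 49623 + (-140/9 - 27 + 176/3 - 1) = 49623 + 136/9 = 446743/9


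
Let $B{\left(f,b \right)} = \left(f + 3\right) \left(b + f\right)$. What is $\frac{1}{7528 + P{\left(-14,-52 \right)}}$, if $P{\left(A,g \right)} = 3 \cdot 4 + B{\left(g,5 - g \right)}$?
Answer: $\frac{1}{7295} \approx 0.00013708$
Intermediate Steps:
$B{\left(f,b \right)} = \left(3 + f\right) \left(b + f\right)$
$P{\left(A,g \right)} = 27 + g^{2} + g \left(5 - g\right)$ ($P{\left(A,g \right)} = 3 \cdot 4 + \left(g^{2} + 3 \left(5 - g\right) + 3 g + \left(5 - g\right) g\right) = 12 + \left(g^{2} - \left(-15 + 3 g\right) + 3 g + g \left(5 - g\right)\right) = 12 + \left(15 + g^{2} + g \left(5 - g\right)\right) = 27 + g^{2} + g \left(5 - g\right)$)
$\frac{1}{7528 + P{\left(-14,-52 \right)}} = \frac{1}{7528 + \left(27 + 5 \left(-52\right)\right)} = \frac{1}{7528 + \left(27 - 260\right)} = \frac{1}{7528 - 233} = \frac{1}{7295}$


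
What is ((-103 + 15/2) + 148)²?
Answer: 11025/4 ≈ 2756.3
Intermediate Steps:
((-103 + 15/2) + 148)² = (-191/2 + 148)² = (105/2)² = 11025/4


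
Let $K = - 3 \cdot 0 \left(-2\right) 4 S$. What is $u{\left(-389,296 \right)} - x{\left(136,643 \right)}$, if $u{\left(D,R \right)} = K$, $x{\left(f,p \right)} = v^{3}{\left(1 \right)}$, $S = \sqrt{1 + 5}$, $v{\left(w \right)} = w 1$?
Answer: $-1$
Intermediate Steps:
$v{\left(w \right)} = w$
$S = \sqrt{6} \approx 2.4495$
$x{\left(f,p \right)} = 1$ ($x{\left(f,p \right)} = 1^{3} = 1$)
$K = 0$ ($K = - 3 \cdot 0 \left(-2\right) 4 \sqrt{6} = - 3 \cdot 0 \cdot 4 \sqrt{6} = \left(-3\right) 0 \sqrt{6} = 0 \sqrt{6} = 0$)
$u{\left(D,R \right)} = 0$
$u{\left(-389,296 \right)} - x{\left(136,643 \right)} = 0 - 1 = -1$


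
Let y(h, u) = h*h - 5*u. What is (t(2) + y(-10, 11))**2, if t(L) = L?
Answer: 2209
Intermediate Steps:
y(h, u) = h**2 - 5*u
(t(2) + y(-10, 11))**2 = (2 + ((-10)**2 - 5*11))**2 = (2 + (100 - 55))**2 = (2 + 45)**2 = 47**2 = 2209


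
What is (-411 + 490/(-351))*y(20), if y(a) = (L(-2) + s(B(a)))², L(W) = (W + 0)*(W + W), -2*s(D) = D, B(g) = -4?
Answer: -14475100/351 ≈ -41240.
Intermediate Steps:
s(D) = -D/2
L(W) = 2*W² (L(W) = W*(2*W) = 2*W²)
y(a) = 100 (y(a) = (2*(-2)² - ½*(-4))² = (2*4 + 2)² = (8 + 2)² = 10² = 100)
(-411 + 490/(-351))*y(20) = (-411 + 490/(-351))*100 = (-411 + 490*(-1/351))*100 = (-411 - 490/351)*100 = -144751/351*100 = -14475100/351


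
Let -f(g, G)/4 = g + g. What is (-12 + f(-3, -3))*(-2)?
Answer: -24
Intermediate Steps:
f(g, G) = -8*g (f(g, G) = -4*(g + g) = -8*g)
(-12 + f(-3, -3))*(-2) = (-12 - 8*(-3))*(-2) = (-12 + 24)*(-2) = 12*(-2) = -24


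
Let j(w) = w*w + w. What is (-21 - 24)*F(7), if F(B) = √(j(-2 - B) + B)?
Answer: -45*√79 ≈ -399.97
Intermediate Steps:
j(w) = w + w² (j(w) = w² + w = w + w²)
F(B) = √(B + (-1 - B)*(-2 - B)) (F(B) = √((-2 - B)*(1 + (-2 - B)) + B) = √((-2 - B)*(-1 - B) + B) = √((-1 - B)*(-2 - B) + B) = √(B + (-1 - B)*(-2 - B)))
(-21 - 24)*F(7) = (-21 - 24)*√(7 + (1 + 7)*(2 + 7)) = -45*√(7 + 8*9) = -45*√(7 + 72) = -45*√79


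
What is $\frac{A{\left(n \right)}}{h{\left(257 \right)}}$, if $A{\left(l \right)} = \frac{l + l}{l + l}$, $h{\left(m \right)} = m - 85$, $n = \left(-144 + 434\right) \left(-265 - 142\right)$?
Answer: $\frac{1}{172} \approx 0.005814$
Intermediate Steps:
$n = -118030$ ($n = 290 \left(-407\right) = -118030$)
$h{\left(m \right)} = -85 + m$
$A{\left(l \right)} = 1$ ($A{\left(l \right)} = \frac{2 l}{2 l} = 2 l \frac{1}{2 l} = 1$)
$\frac{A{\left(n \right)}}{h{\left(257 \right)}} = 1 \frac{1}{-85 + 257} = 1 \cdot \frac{1}{172} = \frac{1}{172}$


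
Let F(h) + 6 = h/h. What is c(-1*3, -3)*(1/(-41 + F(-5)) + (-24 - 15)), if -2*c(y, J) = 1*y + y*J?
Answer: 5385/46 ≈ 117.07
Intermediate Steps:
F(h) = -5 (F(h) = -6 + h/h = -6 + 1 = -5)
c(y, J) = -y/2 - J*y/2 (c(y, J) = -(1*y + y*J)/2 = -(y + J*y)/2 = -y/2 - J*y/2)
c(-1*3, -3)*(1/(-41 + F(-5)) + (-24 - 15)) = (-(-1*3)*(1 - 3)/2)*(1/(-41 - 5) + (-24 - 15)) = (-½*(-3)*(-2))*(1/(-46) - 39) = -3*(-1/46 - 39) = -3*(-1795/46) = 5385/46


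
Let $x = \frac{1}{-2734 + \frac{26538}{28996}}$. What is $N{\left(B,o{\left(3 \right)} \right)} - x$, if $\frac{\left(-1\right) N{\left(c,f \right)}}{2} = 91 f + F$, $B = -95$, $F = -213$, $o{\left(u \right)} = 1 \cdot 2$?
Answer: $\frac{2456718804}{39624263} \approx 62.0$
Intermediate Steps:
$o{\left(u \right)} = 2$
$N{\left(c,f \right)} = 426 - 182 f$ ($N{\left(c,f \right)} = - 2 \left(91 f - 213\right) = - 2 \left(-213 + 91 f\right) = 426 - 182 f$)
$x = - \frac{14498}{39624263}$ ($x = \frac{1}{-2734 + 26538 \cdot \frac{1}{28996}} = \frac{1}{-2734 + \frac{13269}{14498}} = \frac{1}{- \frac{39624263}{14498}} = - \frac{14498}{39624263} \approx -0.00036589$)
$N{\left(B,o{\left(3 \right)} \right)} - x = \left(426 - 364\right) - - \frac{14498}{39624263} = \left(426 - 364\right) + \frac{14498}{39624263} = 62 + \frac{14498}{39624263} = \frac{2456718804}{39624263}$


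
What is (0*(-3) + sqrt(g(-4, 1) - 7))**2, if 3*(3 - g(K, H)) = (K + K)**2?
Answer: -76/3 ≈ -25.333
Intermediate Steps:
g(K, H) = 3 - 4*K**2/3 (g(K, H) = 3 - (K + K)**2/3 = 3 - 4*K**2/3)
(0*(-3) + sqrt(g(-4, 1) - 7))**2 = (0*(-3) + sqrt((3 - 4/3*(-4)**2) - 7))**2 = (0 + sqrt((3 - 4/3*16) - 7))**2 = (0 + sqrt((3 - 64/3) - 7))**2 = (0 + sqrt(-55/3 - 7))**2 = (0 + sqrt(-76/3))**2 = (0 + 2*I*sqrt(57)/3)**2 = (2*I*sqrt(57)/3)**2 = -76/3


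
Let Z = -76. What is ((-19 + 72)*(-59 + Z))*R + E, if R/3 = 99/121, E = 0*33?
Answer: -193185/11 ≈ -17562.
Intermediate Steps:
E = 0
R = 27/11 (R = 3*(99/121) = 3*(99*(1/121)) = 3*(9/11) = 27/11 ≈ 2.4545)
((-19 + 72)*(-59 + Z))*R + E = ((-19 + 72)*(-59 - 76))*(27/11) + 0 = (53*(-135))*(27/11) + 0 = -7155*27/11 + 0 = -193185/11 + 0 = -193185/11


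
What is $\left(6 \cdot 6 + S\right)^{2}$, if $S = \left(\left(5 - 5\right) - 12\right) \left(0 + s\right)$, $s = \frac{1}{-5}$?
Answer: $\frac{36864}{25} \approx 1474.6$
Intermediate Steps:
$s = - \frac{1}{5} \approx -0.2$
$S = \frac{12}{5}$ ($S = \left(\left(5 - 5\right) - 12\right) \left(0 - \frac{1}{5}\right) = \left(\left(5 - 5\right) - 12\right) \left(- \frac{1}{5}\right) = \left(0 - 12\right) \left(- \frac{1}{5}\right) = \left(-12\right) \left(- \frac{1}{5}\right) = \frac{12}{5} \approx 2.4$)
$\left(6 \cdot 6 + S\right)^{2} = \left(6 \cdot 6 + \frac{12}{5}\right)^{2} = \left(36 + \frac{12}{5}\right)^{2} = \left(\frac{192}{5}\right)^{2} = \frac{36864}{25}$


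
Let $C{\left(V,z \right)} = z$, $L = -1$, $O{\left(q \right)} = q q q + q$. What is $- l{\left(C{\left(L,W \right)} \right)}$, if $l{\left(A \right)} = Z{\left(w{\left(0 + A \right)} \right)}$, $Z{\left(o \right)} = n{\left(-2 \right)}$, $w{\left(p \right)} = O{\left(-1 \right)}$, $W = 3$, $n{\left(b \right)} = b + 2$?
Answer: $0$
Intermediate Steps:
$n{\left(b \right)} = 2 + b$
$O{\left(q \right)} = q + q^{3}$ ($O{\left(q \right)} = q^{2} q + q = q^{3} + q = q + q^{3}$)
$w{\left(p \right)} = -2$ ($w{\left(p \right)} = -1 + \left(-1\right)^{3} = -1 - 1 = -2$)
$Z{\left(o \right)} = 0$ ($Z{\left(o \right)} = 2 - 2 = 0$)
$l{\left(A \right)} = 0$
$- l{\left(C{\left(L,W \right)} \right)} = \left(-1\right) 0 = 0$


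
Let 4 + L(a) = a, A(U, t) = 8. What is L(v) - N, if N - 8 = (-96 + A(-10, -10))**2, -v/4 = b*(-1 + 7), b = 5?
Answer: -7876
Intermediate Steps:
v = -120 (v = -20*(-1 + 7) = -20*6 = -4*30 = -120)
N = 7752 (N = 8 + (-96 + 8)**2 = 8 + (-88)**2 = 8 + 7744 = 7752)
L(a) = -4 + a
L(v) - N = (-4 - 120) - 1*7752 = -124 - 7752 = -7876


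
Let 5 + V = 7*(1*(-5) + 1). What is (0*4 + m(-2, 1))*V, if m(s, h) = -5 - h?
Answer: 198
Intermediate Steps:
V = -33 (V = -5 + 7*(1*(-5) + 1) = -5 + 7*(-5 + 1) = -5 + 7*(-4) = -5 - 28 = -33)
(0*4 + m(-2, 1))*V = (0*4 + (-5 - 1*1))*(-33) = (0 + (-5 - 1))*(-33) = (0 - 6)*(-33) = -6*(-33) = 198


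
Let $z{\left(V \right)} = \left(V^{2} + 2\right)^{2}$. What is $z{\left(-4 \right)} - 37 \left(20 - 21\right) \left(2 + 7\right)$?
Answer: $657$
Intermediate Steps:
$z{\left(V \right)} = \left(2 + V^{2}\right)^{2}$
$z{\left(-4 \right)} - 37 \left(20 - 21\right) \left(2 + 7\right) = \left(2 + \left(-4\right)^{2}\right)^{2} - 37 \left(20 - 21\right) \left(2 + 7\right) = \left(2 + 16\right)^{2} - 37 \left(\left(-1\right) 9\right) = 18^{2} - -333 = 324 + 333 = 657$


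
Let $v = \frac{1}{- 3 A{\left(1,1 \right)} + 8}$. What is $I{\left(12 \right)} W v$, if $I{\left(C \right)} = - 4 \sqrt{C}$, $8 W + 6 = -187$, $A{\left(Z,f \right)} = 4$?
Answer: $- \frac{193 \sqrt{3}}{4} \approx -83.571$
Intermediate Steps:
$W = - \frac{193}{8}$ ($W = - \frac{3}{4} + \frac{1}{8} \left(-187\right) = - \frac{3}{4} - \frac{187}{8} = - \frac{193}{8} \approx -24.125$)
$v = - \frac{1}{4}$ ($v = \frac{1}{\left(-3\right) 4 + 8} = \frac{1}{-12 + 8} = \frac{1}{-4} = - \frac{1}{4} \approx -0.25$)
$I{\left(12 \right)} W v = - 4 \sqrt{12} \left(- \frac{193}{8}\right) \left(- \frac{1}{4}\right) = - 4 \cdot 2 \sqrt{3} \left(- \frac{193}{8}\right) \left(- \frac{1}{4}\right) = - 8 \sqrt{3} \left(- \frac{193}{8}\right) \left(- \frac{1}{4}\right) = 193 \sqrt{3} \left(- \frac{1}{4}\right) = - \frac{193 \sqrt{3}}{4}$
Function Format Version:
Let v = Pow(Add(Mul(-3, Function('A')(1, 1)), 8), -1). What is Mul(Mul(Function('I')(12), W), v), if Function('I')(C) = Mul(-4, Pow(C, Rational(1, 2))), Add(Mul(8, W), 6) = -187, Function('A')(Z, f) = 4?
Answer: Mul(Rational(-193, 4), Pow(3, Rational(1, 2))) ≈ -83.571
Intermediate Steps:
W = Rational(-193, 8) (W = Add(Rational(-3, 4), Mul(Rational(1, 8), -187)) = Add(Rational(-3, 4), Rational(-187, 8)) = Rational(-193, 8) ≈ -24.125)
v = Rational(-1, 4) (v = Pow(Add(Mul(-3, 4), 8), -1) = Pow(Add(-12, 8), -1) = Pow(-4, -1) = Rational(-1, 4) ≈ -0.25000)
Mul(Mul(Function('I')(12), W), v) = Mul(Mul(Mul(-4, Pow(12, Rational(1, 2))), Rational(-193, 8)), Rational(-1, 4)) = Mul(Mul(Mul(-4, Mul(2, Pow(3, Rational(1, 2)))), Rational(-193, 8)), Rational(-1, 4)) = Mul(Mul(Mul(-8, Pow(3, Rational(1, 2))), Rational(-193, 8)), Rational(-1, 4)) = Mul(Mul(193, Pow(3, Rational(1, 2))), Rational(-1, 4)) = Mul(Rational(-193, 4), Pow(3, Rational(1, 2)))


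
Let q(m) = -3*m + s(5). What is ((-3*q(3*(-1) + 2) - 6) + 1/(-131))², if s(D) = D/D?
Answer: 5564881/17161 ≈ 324.27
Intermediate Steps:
s(D) = 1
q(m) = 1 - 3*m (q(m) = -3*m + 1 = 1 - 3*m)
((-3*q(3*(-1) + 2) - 6) + 1/(-131))² = ((-3*(1 - 3*(3*(-1) + 2)) - 6) + 1/(-131))² = ((-3*(1 - 3*(-3 + 2)) - 6) - 1/131)² = ((-3*(1 - 3*(-1)) - 6) - 1/131)² = ((-3*(1 + 3) - 6) - 1/131)² = ((-3*4 - 6) - 1/131)² = ((-12 - 6) - 1/131)² = (-18 - 1/131)² = (-2359/131)² = 5564881/17161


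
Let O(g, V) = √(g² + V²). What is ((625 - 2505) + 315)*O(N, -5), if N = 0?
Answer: -7825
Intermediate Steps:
O(g, V) = √(V² + g²)
((625 - 2505) + 315)*O(N, -5) = ((625 - 2505) + 315)*√((-5)² + 0²) = (-1880 + 315)*√(25 + 0) = -1565*√25 = -1565*5 = -7825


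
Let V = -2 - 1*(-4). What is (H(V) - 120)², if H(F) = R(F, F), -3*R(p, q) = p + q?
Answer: 132496/9 ≈ 14722.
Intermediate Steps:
R(p, q) = -p/3 - q/3 (R(p, q) = -(p + q)/3 = -p/3 - q/3)
V = 2 (V = -2 + 4 = 2)
H(F) = -2*F/3 (H(F) = -F/3 - F/3 = -2*F/3)
(H(V) - 120)² = (-⅔*2 - 120)² = (-4/3 - 120)² = (-364/3)² = 132496/9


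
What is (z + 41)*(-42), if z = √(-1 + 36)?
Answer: -1722 - 42*√35 ≈ -1970.5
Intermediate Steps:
z = √35 ≈ 5.9161
(z + 41)*(-42) = (√35 + 41)*(-42) = (41 + √35)*(-42) = -1722 - 42*√35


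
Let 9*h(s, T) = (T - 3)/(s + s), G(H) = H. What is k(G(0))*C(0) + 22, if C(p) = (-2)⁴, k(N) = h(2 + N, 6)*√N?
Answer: 22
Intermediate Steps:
h(s, T) = (-3 + T)/(18*s) (h(s, T) = ((T - 3)/(s + s))/9 = ((-3 + T)/((2*s)))/9 = ((-3 + T)*(1/(2*s)))/9 = ((-3 + T)/(2*s))/9 = (-3 + T)/(18*s))
k(N) = √N/(6*(2 + N)) (k(N) = ((-3 + 6)/(18*(2 + N)))*√N = ((1/18)*3/(2 + N))*√N = (1/(6*(2 + N)))*√N = √N/(6*(2 + N)))
C(p) = 16
k(G(0))*C(0) + 22 = (√0/(6*(2 + 0)))*16 + 22 = ((⅙)*0/2)*16 + 22 = ((⅙)*0*(½))*16 + 22 = 0*16 + 22 = 0 + 22 = 22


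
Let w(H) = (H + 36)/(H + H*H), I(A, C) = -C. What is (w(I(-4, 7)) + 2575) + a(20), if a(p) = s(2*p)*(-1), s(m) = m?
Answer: 106499/42 ≈ 2535.7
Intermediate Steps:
a(p) = -2*p (a(p) = (2*p)*(-1) = -2*p)
w(H) = (36 + H)/(H + H²)
(w(I(-4, 7)) + 2575) + a(20) = ((36 - 1*7)/(((-1*7))*(1 - 1*7)) + 2575) - 2*20 = ((36 - 7)/((-7)*(1 - 7)) + 2575) - 40 = (-⅐*29/(-6) + 2575) - 40 = (-⅐*(-⅙)*29 + 2575) - 40 = (29/42 + 2575) - 40 = 108179/42 - 40 = 106499/42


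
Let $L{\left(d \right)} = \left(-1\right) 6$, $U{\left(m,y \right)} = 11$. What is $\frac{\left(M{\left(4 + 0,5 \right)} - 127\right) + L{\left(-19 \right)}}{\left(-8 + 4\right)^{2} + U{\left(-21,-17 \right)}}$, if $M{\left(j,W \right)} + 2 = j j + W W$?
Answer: $- \frac{94}{27} \approx -3.4815$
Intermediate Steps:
$L{\left(d \right)} = -6$
$M{\left(j,W \right)} = -2 + W^{2} + j^{2}$ ($M{\left(j,W \right)} = -2 + \left(j j + W W\right) = -2 + \left(j^{2} + W^{2}\right) = -2 + \left(W^{2} + j^{2}\right) = -2 + W^{2} + j^{2}$)
$\frac{\left(M{\left(4 + 0,5 \right)} - 127\right) + L{\left(-19 \right)}}{\left(-8 + 4\right)^{2} + U{\left(-21,-17 \right)}} = \frac{\left(\left(-2 + 5^{2} + \left(4 + 0\right)^{2}\right) - 127\right) - 6}{\left(-8 + 4\right)^{2} + 11} = \frac{\left(\left(-2 + 25 + 4^{2}\right) - 127\right) - 6}{\left(-4\right)^{2} + 11} = \frac{\left(\left(-2 + 25 + 16\right) - 127\right) - 6}{16 + 11} = \frac{\left(39 - 127\right) - 6}{27} = \left(-88 - 6\right) \frac{1}{27} = \left(-94\right) \frac{1}{27} = - \frac{94}{27}$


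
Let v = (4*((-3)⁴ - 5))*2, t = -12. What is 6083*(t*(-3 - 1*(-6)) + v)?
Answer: 3479476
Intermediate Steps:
v = 608 (v = (4*(81 - 5))*2 = (4*76)*2 = 304*2 = 608)
6083*(t*(-3 - 1*(-6)) + v) = 6083*(-12*(-3 - 1*(-6)) + 608) = 6083*(-12*(-3 + 6) + 608) = 6083*(-12*3 + 608) = 6083*(-36 + 608) = 6083*572 = 3479476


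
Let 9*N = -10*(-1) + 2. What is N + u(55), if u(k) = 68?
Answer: 208/3 ≈ 69.333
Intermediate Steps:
N = 4/3 (N = (-10*(-1) + 2)/9 = (10 + 2)/9 = (⅑)*12 = 4/3 ≈ 1.3333)
N + u(55) = 4/3 + 68 = 208/3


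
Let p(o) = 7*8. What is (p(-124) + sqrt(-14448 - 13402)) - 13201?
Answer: -13145 + 5*I*sqrt(1114) ≈ -13145.0 + 166.88*I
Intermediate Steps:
p(o) = 56
(p(-124) + sqrt(-14448 - 13402)) - 13201 = (56 + sqrt(-14448 - 13402)) - 13201 = (56 + sqrt(-27850)) - 13201 = (56 + 5*I*sqrt(1114)) - 13201 = -13145 + 5*I*sqrt(1114)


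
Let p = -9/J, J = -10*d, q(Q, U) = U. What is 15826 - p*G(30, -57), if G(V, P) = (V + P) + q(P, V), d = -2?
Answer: 316547/20 ≈ 15827.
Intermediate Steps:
J = 20 (J = -10*(-2) = 20)
p = -9/20 ≈ -0.45000
G(V, P) = P + 2*V (G(V, P) = (V + P) + V = (P + V) + V = P + 2*V)
15826 - p*G(30, -57) = 15826 - (-9)*(-57 + 2*30)/20 = 15826 - (-9)*(-57 + 60)/20 = 15826 - (-9)*3/20 = 15826 - 1*(-27/20) = 15826 + 27/20 = 316547/20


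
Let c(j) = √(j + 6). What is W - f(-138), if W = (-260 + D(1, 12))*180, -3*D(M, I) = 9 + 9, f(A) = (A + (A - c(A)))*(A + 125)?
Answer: -51468 - 26*I*√33 ≈ -51468.0 - 149.36*I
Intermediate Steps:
c(j) = √(6 + j)
f(A) = (125 + A)*(-√(6 + A) + 2*A) (f(A) = (A + (A - √(6 + A)))*(A + 125) = (-√(6 + A) + 2*A)*(125 + A) = (125 + A)*(-√(6 + A) + 2*A))
D(M, I) = -6 (D(M, I) = -(9 + 9)/3 = -⅓*18 = -6)
W = -47880 (W = (-260 - 6)*180 = -266*180 = -47880)
W - f(-138) = -47880 - (-125*√(6 - 138) + 2*(-138)² + 250*(-138) - 1*(-138)*√(6 - 138)) = -47880 - (-250*I*√33 + 2*19044 - 34500 - 1*(-138)*√(-132)) = -47880 - (-250*I*√33 + 38088 - 34500 - 1*(-138)*2*I*√33) = -47880 - (-250*I*√33 + 38088 - 34500 + 276*I*√33) = -47880 - (3588 + 26*I*√33) = -47880 + (-3588 - 26*I*√33) = -51468 - 26*I*√33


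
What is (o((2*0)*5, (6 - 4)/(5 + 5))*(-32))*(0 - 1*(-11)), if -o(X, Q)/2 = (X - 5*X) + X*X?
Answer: 0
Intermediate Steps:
o(X, Q) = -2*X**2 + 8*X (o(X, Q) = -2*((X - 5*X) + X*X) = -2*(-4*X + X**2) = -2*(X**2 - 4*X) = -2*X**2 + 8*X)
(o((2*0)*5, (6 - 4)/(5 + 5))*(-32))*(0 - 1*(-11)) = ((2*((2*0)*5)*(4 - 2*0*5))*(-32))*(0 - 1*(-11)) = ((2*(0*5)*(4 - 0*5))*(-32))*(0 + 11) = ((2*0*(4 - 1*0))*(-32))*11 = ((2*0*(4 + 0))*(-32))*11 = ((2*0*4)*(-32))*11 = (0*(-32))*11 = 0*11 = 0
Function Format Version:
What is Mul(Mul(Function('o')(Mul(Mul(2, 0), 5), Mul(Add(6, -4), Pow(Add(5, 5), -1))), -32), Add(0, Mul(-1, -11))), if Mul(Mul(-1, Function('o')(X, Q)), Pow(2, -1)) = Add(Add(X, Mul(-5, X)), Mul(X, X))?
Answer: 0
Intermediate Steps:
Function('o')(X, Q) = Add(Mul(-2, Pow(X, 2)), Mul(8, X)) (Function('o')(X, Q) = Mul(-2, Add(Add(X, Mul(-5, X)), Mul(X, X))) = Mul(-2, Add(Mul(-4, X), Pow(X, 2))) = Mul(-2, Add(Pow(X, 2), Mul(-4, X))) = Add(Mul(-2, Pow(X, 2)), Mul(8, X)))
Mul(Mul(Function('o')(Mul(Mul(2, 0), 5), Mul(Add(6, -4), Pow(Add(5, 5), -1))), -32), Add(0, Mul(-1, -11))) = Mul(Mul(Mul(2, Mul(Mul(2, 0), 5), Add(4, Mul(-1, Mul(Mul(2, 0), 5)))), -32), Add(0, Mul(-1, -11))) = Mul(Mul(Mul(2, Mul(0, 5), Add(4, Mul(-1, Mul(0, 5)))), -32), Add(0, 11)) = Mul(Mul(Mul(2, 0, Add(4, Mul(-1, 0))), -32), 11) = Mul(Mul(Mul(2, 0, Add(4, 0)), -32), 11) = Mul(Mul(Mul(2, 0, 4), -32), 11) = Mul(Mul(0, -32), 11) = Mul(0, 11) = 0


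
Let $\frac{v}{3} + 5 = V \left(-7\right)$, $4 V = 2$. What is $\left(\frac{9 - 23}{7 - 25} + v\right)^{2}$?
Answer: $\frac{198025}{324} \approx 611.19$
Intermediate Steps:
$V = \frac{1}{2}$ ($V = \frac{1}{4} \cdot 2 = \frac{1}{2} \approx 0.5$)
$v = - \frac{51}{2}$ ($v = -15 + 3 \cdot \frac{1}{2} \left(-7\right) = -15 + 3 \left(- \frac{7}{2}\right) = -15 - \frac{21}{2} = - \frac{51}{2} \approx -25.5$)
$\left(\frac{9 - 23}{7 - 25} + v\right)^{2} = \left(\frac{9 - 23}{7 - 25} - \frac{51}{2}\right)^{2} = \left(- \frac{14}{-18} - \frac{51}{2}\right)^{2} = \left(\left(-14\right) \left(- \frac{1}{18}\right) - \frac{51}{2}\right)^{2} = \left(\frac{7}{9} - \frac{51}{2}\right)^{2} = \left(- \frac{445}{18}\right)^{2} = \frac{198025}{324}$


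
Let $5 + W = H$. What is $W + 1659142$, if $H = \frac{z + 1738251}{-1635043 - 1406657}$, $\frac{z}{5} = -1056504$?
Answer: $\frac{1682200185723}{1013900} \approx 1.6591 \cdot 10^{6}$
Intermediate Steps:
$z = -5282520$ ($z = 5 \left(-1056504\right) = -5282520$)
$H = \frac{1181423}{1013900}$ ($H = \frac{-5282520 + 1738251}{-1635043 - 1406657} = - \frac{3544269}{-3041700} = \left(-3544269\right) \left(- \frac{1}{3041700}\right) = \frac{1181423}{1013900} \approx 1.1652$)
$W = - \frac{3888077}{1013900}$ ($W = -5 + \frac{1181423}{1013900} = - \frac{3888077}{1013900} \approx -3.8348$)
$W + 1659142 = - \frac{3888077}{1013900} + 1659142 = \frac{1682200185723}{1013900}$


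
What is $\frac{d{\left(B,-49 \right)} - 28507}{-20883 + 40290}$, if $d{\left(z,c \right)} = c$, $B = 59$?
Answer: $- \frac{28556}{19407} \approx -1.4714$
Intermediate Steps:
$\frac{d{\left(B,-49 \right)} - 28507}{-20883 + 40290} = \frac{-49 - 28507}{-20883 + 40290} = - \frac{28556}{19407}$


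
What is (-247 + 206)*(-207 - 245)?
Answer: 18532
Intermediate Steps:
(-247 + 206)*(-207 - 245) = -41*(-452) = 18532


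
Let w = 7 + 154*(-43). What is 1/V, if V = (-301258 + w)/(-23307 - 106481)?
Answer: 129788/307873 ≈ 0.42156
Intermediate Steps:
w = -6615 (w = 7 - 6622 = -6615)
V = 307873/129788 (V = (-301258 - 6615)/(-23307 - 106481) = -307873/(-129788) = -307873*(-1/129788) = 307873/129788 ≈ 2.3721)
1/V = 1/(307873/129788) = 129788/307873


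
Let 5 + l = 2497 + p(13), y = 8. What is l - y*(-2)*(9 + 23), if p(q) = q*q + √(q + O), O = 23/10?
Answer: 3173 + 3*√170/10 ≈ 3176.9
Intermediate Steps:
O = 23/10 (O = 23*(⅒) = 23/10 ≈ 2.3000)
p(q) = q² + √(23/10 + q) (p(q) = q*q + √(q + 23/10) = q² + √(23/10 + q))
l = 2661 + 3*√170/10 (l = -5 + (2497 + (13² + √(230 + 100*13)/10)) = -5 + (2497 + (169 + √(230 + 1300)/10)) = -5 + (2497 + (169 + √1530/10)) = -5 + (2497 + (169 + (3*√170)/10)) = -5 + (2497 + (169 + 3*√170/10)) = -5 + (2666 + 3*√170/10) = 2661 + 3*√170/10 ≈ 2664.9)
l - y*(-2)*(9 + 23) = (2661 + 3*√170/10) - 8*(-2)*(9 + 23) = (2661 + 3*√170/10) - (-16)*32 = (2661 + 3*√170/10) - 1*(-512) = (2661 + 3*√170/10) + 512 = 3173 + 3*√170/10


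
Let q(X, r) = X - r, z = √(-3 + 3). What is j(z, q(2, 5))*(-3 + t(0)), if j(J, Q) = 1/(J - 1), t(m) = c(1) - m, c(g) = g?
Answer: 2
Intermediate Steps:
z = 0 (z = √0 = 0)
t(m) = 1 - m
j(J, Q) = 1/(-1 + J)
j(z, q(2, 5))*(-3 + t(0)) = (-3 + (1 - 1*0))/(-1 + 0) = (-3 + (1 + 0))/(-1) = -(-3 + 1) = -1*(-2) = 2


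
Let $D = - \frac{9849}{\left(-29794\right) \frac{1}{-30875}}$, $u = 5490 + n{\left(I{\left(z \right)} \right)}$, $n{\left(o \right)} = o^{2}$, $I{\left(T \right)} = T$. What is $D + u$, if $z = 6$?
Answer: $- \frac{139446231}{29794} \approx -4680.3$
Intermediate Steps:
$u = 5526$ ($u = 5490 + 6^{2} = 5490 + 36 = 5526$)
$D = - \frac{304087875}{29794}$ ($D = - \frac{9849}{\left(-29794\right) \left(- \frac{1}{30875}\right)} = - \frac{9849}{\frac{29794}{30875}} = \left(-9849\right) \frac{30875}{29794} = - \frac{304087875}{29794} \approx -10206.0$)
$D + u = - \frac{304087875}{29794} + 5526 = - \frac{139446231}{29794}$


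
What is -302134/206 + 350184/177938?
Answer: -13422245447/9163807 ≈ -1464.7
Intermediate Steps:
-302134/206 + 350184/177938 = -302134*1/206 + 350184*(1/177938) = -151067/103 + 175092/88969 = -13422245447/9163807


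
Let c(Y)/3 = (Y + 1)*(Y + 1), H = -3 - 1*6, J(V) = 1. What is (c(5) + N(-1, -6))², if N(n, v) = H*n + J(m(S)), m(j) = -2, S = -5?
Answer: 13924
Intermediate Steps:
H = -9 (H = -3 - 6 = -9)
N(n, v) = 1 - 9*n (N(n, v) = -9*n + 1 = 1 - 9*n)
c(Y) = 3*(1 + Y)² (c(Y) = 3*((Y + 1)*(Y + 1)) = 3*((1 + Y)*(1 + Y)) = 3*(1 + Y)²)
(c(5) + N(-1, -6))² = (3*(1 + 5)² + (1 - 9*(-1)))² = (3*6² + (1 + 9))² = (3*36 + 10)² = (108 + 10)² = 118² = 13924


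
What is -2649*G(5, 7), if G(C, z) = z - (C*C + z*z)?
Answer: 177483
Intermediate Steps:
G(C, z) = z - C² - z² (G(C, z) = z - (C² + z²) = z + (-C² - z²) = z - C² - z²)
-2649*G(5, 7) = -2649*(7 - 1*5² - 1*7²) = -2649*(7 - 1*25 - 1*49) = -2649*(7 - 25 - 49) = -2649*(-67) = 177483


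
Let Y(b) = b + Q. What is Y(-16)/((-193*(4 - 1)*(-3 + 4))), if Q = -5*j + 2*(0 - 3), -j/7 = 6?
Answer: -188/579 ≈ -0.32470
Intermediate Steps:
j = -42 (j = -7*6 = -42)
Q = 204 (Q = -5*(-42) + 2*(0 - 3) = 210 + 2*(-3) = 210 - 6 = 204)
Y(b) = 204 + b (Y(b) = b + 204 = 204 + b)
Y(-16)/((-193*(4 - 1)*(-3 + 4))) = (204 - 16)/((-193*(4 - 1)*(-3 + 4))) = 188/((-579)) = 188/((-193*3)) = 188/(-579) = 188*(-1/579) = -188/579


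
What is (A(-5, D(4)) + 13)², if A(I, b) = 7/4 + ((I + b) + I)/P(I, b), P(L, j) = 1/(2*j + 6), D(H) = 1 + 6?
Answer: 32761/16 ≈ 2047.6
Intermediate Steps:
D(H) = 7
P(L, j) = 1/(6 + 2*j)
A(I, b) = 7/4 + (6 + 2*b)*(b + 2*I) (A(I, b) = 7/4 + ((I + b) + I)/((1/(2*(3 + b)))) = 7*(¼) + (b + 2*I)*(6 + 2*b) = 7/4 + (6 + 2*b)*(b + 2*I))
(A(-5, D(4)) + 13)² = ((7/4 + 2*(3 + 7)*(7 + 2*(-5))) + 13)² = ((7/4 + 2*10*(7 - 10)) + 13)² = ((7/4 + 2*10*(-3)) + 13)² = ((7/4 - 60) + 13)² = (-233/4 + 13)² = (-181/4)² = 32761/16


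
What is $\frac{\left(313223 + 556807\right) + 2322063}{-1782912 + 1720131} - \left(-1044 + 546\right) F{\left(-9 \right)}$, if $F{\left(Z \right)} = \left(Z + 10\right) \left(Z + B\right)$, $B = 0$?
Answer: $- \frac{94858845}{20927} \approx -4532.8$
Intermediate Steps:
$F{\left(Z \right)} = Z \left(10 + Z\right)$ ($F{\left(Z \right)} = \left(Z + 10\right) \left(Z + 0\right) = \left(10 + Z\right) Z = Z \left(10 + Z\right)$)
$\frac{\left(313223 + 556807\right) + 2322063}{-1782912 + 1720131} - \left(-1044 + 546\right) F{\left(-9 \right)} = \frac{\left(313223 + 556807\right) + 2322063}{-1782912 + 1720131} - \left(-1044 + 546\right) \left(- 9 \left(10 - 9\right)\right) = \frac{870030 + 2322063}{-62781} - - 498 \left(\left(-9\right) 1\right) = 3192093 \left(- \frac{1}{62781}\right) - \left(-498\right) \left(-9\right) = - \frac{1064031}{20927} - 4482 = - \frac{94858845}{20927}$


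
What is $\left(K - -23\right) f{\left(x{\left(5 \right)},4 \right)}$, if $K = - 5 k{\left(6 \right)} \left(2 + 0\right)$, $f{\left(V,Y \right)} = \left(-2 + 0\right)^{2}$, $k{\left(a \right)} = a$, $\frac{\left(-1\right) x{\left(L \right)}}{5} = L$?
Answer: $-148$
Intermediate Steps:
$x{\left(L \right)} = - 5 L$
$f{\left(V,Y \right)} = 4$ ($f{\left(V,Y \right)} = \left(-2\right)^{2} = 4$)
$K = -60$ ($K = \left(-5\right) 6 \left(2 + 0\right) = \left(-30\right) 2 = -60$)
$\left(K - -23\right) f{\left(x{\left(5 \right)},4 \right)} = \left(-60 - -23\right) 4 = \left(-60 + 23\right) 4 = \left(-37\right) 4 = -148$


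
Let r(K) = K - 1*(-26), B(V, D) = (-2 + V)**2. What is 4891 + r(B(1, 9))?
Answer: 4918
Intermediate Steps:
r(K) = 26 + K (r(K) = K + 26 = 26 + K)
4891 + r(B(1, 9)) = 4891 + (26 + (-2 + 1)**2) = 4891 + (26 + (-1)**2) = 4891 + (26 + 1) = 4891 + 27 = 4918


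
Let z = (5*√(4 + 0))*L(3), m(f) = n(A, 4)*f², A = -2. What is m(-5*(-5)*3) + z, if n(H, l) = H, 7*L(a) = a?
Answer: -78720/7 ≈ -11246.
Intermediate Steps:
L(a) = a/7
m(f) = -2*f²
z = 30/7 (z = (5*√(4 + 0))*((⅐)*3) = (5*√4)*(3/7) = (5*2)*(3/7) = 10*(3/7) = 30/7 ≈ 4.2857)
m(-5*(-5)*3) + z = -2*(-5*(-5)*3)² + 30/7 = -2*(25*3)² + 30/7 = -2*75² + 30/7 = -2*5625 + 30/7 = -11250 + 30/7 = -78720/7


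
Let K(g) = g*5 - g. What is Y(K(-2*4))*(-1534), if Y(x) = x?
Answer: 49088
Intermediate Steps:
K(g) = 4*g (K(g) = 5*g - g = 4*g)
Y(K(-2*4))*(-1534) = (4*(-2*4))*(-1534) = (4*(-8))*(-1534) = -32*(-1534) = 49088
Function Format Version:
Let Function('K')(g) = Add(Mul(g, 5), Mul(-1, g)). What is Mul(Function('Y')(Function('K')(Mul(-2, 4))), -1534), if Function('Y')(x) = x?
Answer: 49088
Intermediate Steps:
Function('K')(g) = Mul(4, g) (Function('K')(g) = Add(Mul(5, g), Mul(-1, g)) = Mul(4, g))
Mul(Function('Y')(Function('K')(Mul(-2, 4))), -1534) = Mul(Mul(4, Mul(-2, 4)), -1534) = Mul(Mul(4, -8), -1534) = Mul(-32, -1534) = 49088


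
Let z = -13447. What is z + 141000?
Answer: 127553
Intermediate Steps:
z + 141000 = -13447 + 141000 = 127553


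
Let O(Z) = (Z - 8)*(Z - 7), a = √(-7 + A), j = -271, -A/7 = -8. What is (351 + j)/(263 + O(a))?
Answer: 80/263 ≈ 0.30418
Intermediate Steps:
A = 56 (A = -7*(-8) = 56)
a = 7 (a = √(-7 + 56) = √49 = 7)
O(Z) = (-8 + Z)*(-7 + Z)
(351 + j)/(263 + O(a)) = (351 - 271)/(263 + (56 + 7² - 15*7)) = 80/(263 + (56 + 49 - 105)) = 80/(263 + 0) = 80/263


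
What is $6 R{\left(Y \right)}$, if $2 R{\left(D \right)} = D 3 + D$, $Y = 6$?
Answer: $72$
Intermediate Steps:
$R{\left(D \right)} = 2 D$ ($R{\left(D \right)} = \frac{D 3 + D}{2} = \frac{3 D + D}{2} = \frac{4 D}{2} = 2 D$)
$6 R{\left(Y \right)} = 6 \cdot 2 \cdot 6 = 6 \cdot 12 = 72$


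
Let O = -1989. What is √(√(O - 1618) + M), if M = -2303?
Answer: √(-2303 + I*√3607) ≈ 0.6257 + 47.994*I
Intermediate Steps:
√(√(O - 1618) + M) = √(√(-1989 - 1618) - 2303) = √(√(-3607) - 2303) = √(I*√3607 - 2303) = √(-2303 + I*√3607)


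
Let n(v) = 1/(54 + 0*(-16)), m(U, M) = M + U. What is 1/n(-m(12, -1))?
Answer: 54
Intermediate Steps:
n(v) = 1/54 (n(v) = 1/(54 + 0) = 1/54)
1/n(-m(12, -1)) = 1/(1/54) = 54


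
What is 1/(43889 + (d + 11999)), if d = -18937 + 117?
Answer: 1/37068 ≈ 2.6977e-5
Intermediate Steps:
d = -18820
1/(43889 + (d + 11999)) = 1/(43889 + (-18820 + 11999)) = 1/(43889 - 6821) = 1/37068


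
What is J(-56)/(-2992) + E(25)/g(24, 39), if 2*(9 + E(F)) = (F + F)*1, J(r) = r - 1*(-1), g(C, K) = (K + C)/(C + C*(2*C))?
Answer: 243727/816 ≈ 298.69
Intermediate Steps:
g(C, K) = (C + K)/(C + 2*C²)
J(r) = 1 + r (J(r) = r + 1 = 1 + r)
E(F) = -9 + F (E(F) = -9 + ((F + F)*1)/2 = -9 + ((2*F)*1)/2 = -9 + (2*F)/2 = -9 + F)
J(-56)/(-2992) + E(25)/g(24, 39) = (1 - 56)/(-2992) + (-9 + 25)/(((24 + 39)/(24*(1 + 2*24)))) = -55*(-1/2992) + 16/(((1/24)*63/(1 + 48))) = 5/272 + 16/(((1/24)*63/49)) = 5/272 + 16/(((1/24)*(1/49)*63)) = 5/272 + 16/(3/56) = 5/272 + 16*(56/3) = 5/272 + 896/3 = 243727/816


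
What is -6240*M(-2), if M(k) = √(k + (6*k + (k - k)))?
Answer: -6240*I*√14 ≈ -23348.0*I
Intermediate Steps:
M(k) = √7*√k (M(k) = √(k + (6*k + 0)) = √(k + 6*k) = √(7*k) = √7*√k)
-6240*M(-2) = -6240*√7*√(-2) = -6240*√7*I*√2 = -6240*I*√14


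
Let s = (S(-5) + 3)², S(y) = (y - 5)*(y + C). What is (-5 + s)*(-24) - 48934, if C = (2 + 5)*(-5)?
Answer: -3946630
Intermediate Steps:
C = -35 (C = 7*(-5) = -35)
S(y) = (-35 + y)*(-5 + y) (S(y) = (y - 5)*(y - 35) = (-5 + y)*(-35 + y) = (-35 + y)*(-5 + y))
s = 162409 (s = ((175 + (-5)² - 40*(-5)) + 3)² = ((175 + 25 + 200) + 3)² = (400 + 3)² = 403² = 162409)
(-5 + s)*(-24) - 48934 = (-5 + 162409)*(-24) - 48934 = 162404*(-24) - 48934 = -3897696 - 48934 = -3946630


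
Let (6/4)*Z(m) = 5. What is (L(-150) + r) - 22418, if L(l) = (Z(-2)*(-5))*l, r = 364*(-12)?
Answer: -24286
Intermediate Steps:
r = -4368
Z(m) = 10/3 (Z(m) = (⅔)*5 = 10/3)
L(l) = -50*l/3 (L(l) = ((10/3)*(-5))*l = -50*l/3)
(L(-150) + r) - 22418 = (-50/3*(-150) - 4368) - 22418 = (2500 - 4368) - 22418 = -1868 - 22418 = -24286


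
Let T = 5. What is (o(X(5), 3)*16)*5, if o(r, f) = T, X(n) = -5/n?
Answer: 400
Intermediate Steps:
o(r, f) = 5
(o(X(5), 3)*16)*5 = (5*16)*5 = 80*5 = 400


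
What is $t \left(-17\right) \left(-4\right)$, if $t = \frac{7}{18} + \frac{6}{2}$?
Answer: $\frac{2074}{9} \approx 230.44$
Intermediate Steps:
$t = \frac{61}{18}$ ($t = 7 \cdot \frac{1}{18} + 6 \cdot \frac{1}{2} = \frac{7}{18} + 3 = \frac{61}{18} \approx 3.3889$)
$t \left(-17\right) \left(-4\right) = \frac{61}{18} \left(-17\right) \left(-4\right) = \left(- \frac{1037}{18}\right) \left(-4\right) = \frac{2074}{9}$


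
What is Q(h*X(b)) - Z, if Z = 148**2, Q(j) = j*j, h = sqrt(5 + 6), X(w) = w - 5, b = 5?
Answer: -21904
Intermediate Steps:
X(w) = -5 + w
h = sqrt(11) ≈ 3.3166
Q(j) = j**2
Z = 21904
Q(h*X(b)) - Z = (sqrt(11)*(-5 + 5))**2 - 1*21904 = (sqrt(11)*0)**2 - 21904 = 0**2 - 21904 = 0 - 21904 = -21904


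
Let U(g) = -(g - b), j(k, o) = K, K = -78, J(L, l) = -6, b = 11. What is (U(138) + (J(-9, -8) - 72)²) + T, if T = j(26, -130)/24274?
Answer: 72300070/12137 ≈ 5957.0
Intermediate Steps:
j(k, o) = -78
U(g) = 11 - g (U(g) = -(g - 1*11) = -(g - 11) = -(-11 + g) = 11 - g)
T = -39/12137 (T = -78/24274 = -78*1/24274 = -39/12137 ≈ -0.0032133)
(U(138) + (J(-9, -8) - 72)²) + T = ((11 - 1*138) + (-6 - 72)²) - 39/12137 = ((11 - 138) + (-78)²) - 39/12137 = (-127 + 6084) - 39/12137 = 5957 - 39/12137 = 72300070/12137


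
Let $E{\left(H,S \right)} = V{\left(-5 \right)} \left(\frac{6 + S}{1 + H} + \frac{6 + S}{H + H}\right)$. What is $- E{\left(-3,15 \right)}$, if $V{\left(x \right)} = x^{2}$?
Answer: $350$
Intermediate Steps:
$E{\left(H,S \right)} = \frac{25 \left(6 + S\right)}{1 + H} + \frac{25 \left(6 + S\right)}{2 H}$ ($E{\left(H,S \right)} = \left(-5\right)^{2} \left(\frac{6 + S}{1 + H} + \frac{6 + S}{H + H}\right) = 25 \left(\frac{6 + S}{1 + H} + \frac{6 + S}{2 H}\right) = \frac{25 \left(6 + S\right)}{1 + H} + \frac{25 \left(6 + S\right)}{2 H}$)
$- E{\left(-3,15 \right)} = - \frac{25 \left(6 + 15 + 18 \left(-3\right) + 3 \left(-3\right) 15\right)}{2 \left(-3\right) \left(1 - 3\right)} = - \frac{25 \left(-1\right) \left(6 + 15 - 54 - 135\right)}{2 \cdot 3 \left(-2\right)} = - \frac{25 \left(-1\right) \left(-1\right) \left(-168\right)}{2 \cdot 3 \cdot 2} = \left(-1\right) \left(-350\right) = 350$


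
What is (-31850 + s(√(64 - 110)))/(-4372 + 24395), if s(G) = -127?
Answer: -31977/20023 ≈ -1.5970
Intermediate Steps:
(-31850 + s(√(64 - 110)))/(-4372 + 24395) = (-31850 - 127)/(-4372 + 24395) = -31977/20023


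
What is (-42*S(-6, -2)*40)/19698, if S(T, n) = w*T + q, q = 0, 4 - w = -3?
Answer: 240/67 ≈ 3.5821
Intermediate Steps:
w = 7 (w = 4 - 1*(-3) = 4 + 3 = 7)
S(T, n) = 7*T (S(T, n) = 7*T + 0 = 7*T)
(-42*S(-6, -2)*40)/19698 = (-294*(-6)*40)/19698 = (-42*(-42)*40)*(1/19698) = (1764*40)*(1/19698) = 70560*(1/19698) = 240/67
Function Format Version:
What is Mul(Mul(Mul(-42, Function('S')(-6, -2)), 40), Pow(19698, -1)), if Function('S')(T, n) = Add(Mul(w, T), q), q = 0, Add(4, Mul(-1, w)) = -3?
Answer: Rational(240, 67) ≈ 3.5821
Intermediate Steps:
w = 7 (w = Add(4, Mul(-1, -3)) = Add(4, 3) = 7)
Function('S')(T, n) = Mul(7, T) (Function('S')(T, n) = Add(Mul(7, T), 0) = Mul(7, T))
Mul(Mul(Mul(-42, Function('S')(-6, -2)), 40), Pow(19698, -1)) = Mul(Mul(Mul(-42, Mul(7, -6)), 40), Pow(19698, -1)) = Mul(Mul(Mul(-42, -42), 40), Rational(1, 19698)) = Mul(Mul(1764, 40), Rational(1, 19698)) = Mul(70560, Rational(1, 19698)) = Rational(240, 67)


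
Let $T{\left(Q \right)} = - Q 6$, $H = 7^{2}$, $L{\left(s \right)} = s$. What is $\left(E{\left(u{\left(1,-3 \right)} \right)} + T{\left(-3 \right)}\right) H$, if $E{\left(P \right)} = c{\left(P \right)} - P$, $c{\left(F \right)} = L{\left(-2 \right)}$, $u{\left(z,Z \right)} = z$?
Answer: $735$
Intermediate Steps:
$H = 49$
$c{\left(F \right)} = -2$
$E{\left(P \right)} = -2 - P$
$T{\left(Q \right)} = - 6 Q$
$\left(E{\left(u{\left(1,-3 \right)} \right)} + T{\left(-3 \right)}\right) H = \left(\left(-2 - 1\right) - -18\right) 49 = \left(\left(-2 - 1\right) + 18\right) 49 = \left(-3 + 18\right) 49 = 15 \cdot 49 = 735$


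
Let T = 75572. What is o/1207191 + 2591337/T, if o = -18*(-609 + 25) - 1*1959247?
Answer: 425852700421/13032834036 ≈ 32.675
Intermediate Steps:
o = -1948735 (o = -18*(-584) - 1959247 = 10512 - 1959247 = -1948735)
o/1207191 + 2591337/T = -1948735/1207191 + 2591337/75572 = -1948735*1/1207191 + 2591337*(1/75572) = -1948735/1207191 + 370191/10796 = 425852700421/13032834036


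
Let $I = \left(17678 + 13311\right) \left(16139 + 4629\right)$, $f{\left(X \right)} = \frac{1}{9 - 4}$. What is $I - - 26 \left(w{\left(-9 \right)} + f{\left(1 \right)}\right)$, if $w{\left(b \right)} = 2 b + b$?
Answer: $\frac{3217894276}{5} \approx 6.4358 \cdot 10^{8}$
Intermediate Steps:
$f{\left(X \right)} = \frac{1}{5}$
$w{\left(b \right)} = 3 b$
$I = 643579552$ ($I = 30989 \cdot 20768 = 643579552$)
$I - - 26 \left(w{\left(-9 \right)} + f{\left(1 \right)}\right) = 643579552 - - 26 \left(3 \left(-9\right) + \frac{1}{5}\right) = 643579552 - - 26 \left(-27 + \frac{1}{5}\right) = 643579552 - \left(-26\right) \left(- \frac{134}{5}\right) = 643579552 - \frac{3484}{5} = \frac{3217894276}{5}$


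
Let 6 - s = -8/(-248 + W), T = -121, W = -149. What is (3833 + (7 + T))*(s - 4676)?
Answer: -6895018562/397 ≈ -1.7368e+7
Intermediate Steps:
s = 2374/397 (s = 6 - (-8)/(-248 - 149) = 6 - (-8)/(-397) = 6 - (-1)*(-8)/397 = 6 - 1*8/397 = 6 - 8/397 = 2374/397 ≈ 5.9799)
(3833 + (7 + T))*(s - 4676) = (3833 + (7 - 121))*(2374/397 - 4676) = (3833 - 114)*(-1853998/397) = 3719*(-1853998/397) = -6895018562/397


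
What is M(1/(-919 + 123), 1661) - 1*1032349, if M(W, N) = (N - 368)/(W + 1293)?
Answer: -1062520434995/1029227 ≈ -1.0323e+6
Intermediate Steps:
M(W, N) = (-368 + N)/(1293 + W)
M(1/(-919 + 123), 1661) - 1*1032349 = (-368 + 1661)/(1293 + 1/(-919 + 123)) - 1*1032349 = 1293/(1293 + 1/(-796)) - 1032349 = 1293/(1293 - 1/796) - 1032349 = 1293/(1029227/796) - 1032349 = (796/1029227)*1293 - 1032349 = 1029228/1029227 - 1032349 = -1062520434995/1029227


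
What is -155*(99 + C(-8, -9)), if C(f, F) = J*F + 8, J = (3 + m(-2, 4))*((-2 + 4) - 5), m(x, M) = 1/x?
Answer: -54095/2 ≈ -27048.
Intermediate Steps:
J = -15/2 (J = (3 + 1/(-2))*((-2 + 4) - 5) = (3 - ½)*(2 - 5) = (5/2)*(-3) = -15/2 ≈ -7.5000)
C(f, F) = 8 - 15*F/2 (C(f, F) = -15*F/2 + 8 = 8 - 15*F/2)
-155*(99 + C(-8, -9)) = -155*(99 + (8 - 15/2*(-9))) = -155*(99 + (8 + 135/2)) = -155*(99 + 151/2) = -155*349/2 = -54095/2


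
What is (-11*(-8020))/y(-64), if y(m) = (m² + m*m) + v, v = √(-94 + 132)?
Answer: 361349120/33554413 - 44110*√38/33554413 ≈ 10.761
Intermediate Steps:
v = √38 ≈ 6.1644
y(m) = √38 + 2*m² (y(m) = (m² + m*m) + √38 = (m² + m²) + √38 = 2*m² + √38 = √38 + 2*m²)
(-11*(-8020))/y(-64) = (-11*(-8020))/(√38 + 2*(-64)²) = 88220/(√38 + 2*4096) = 88220/(√38 + 8192) = 88220/(8192 + √38)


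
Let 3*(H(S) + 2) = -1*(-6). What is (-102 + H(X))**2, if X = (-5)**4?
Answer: 10404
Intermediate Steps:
X = 625
H(S) = 0 (H(S) = -2 + (-1*(-6))/3 = -2 + (1/3)*6 = -2 + 2 = 0)
(-102 + H(X))**2 = (-102 + 0)**2 = (-102)**2 = 10404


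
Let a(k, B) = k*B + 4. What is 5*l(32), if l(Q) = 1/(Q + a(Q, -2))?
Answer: -5/28 ≈ -0.17857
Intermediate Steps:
a(k, B) = 4 + B*k (a(k, B) = B*k + 4 = 4 + B*k)
l(Q) = 1/(4 - Q) (l(Q) = 1/(Q + (4 - 2*Q)) = 1/(4 - Q))
5*l(32) = 5/(4 - 1*32) = 5/(4 - 32) = 5/(-28) = 5*(-1/28) = -5/28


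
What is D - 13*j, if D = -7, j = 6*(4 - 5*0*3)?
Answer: -319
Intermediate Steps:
j = 24 (j = 6*(4 + 0*3) = 6*(4 + 0) = 6*4 = 24)
D - 13*j = -7 - 13*24 = -7 - 312 = -319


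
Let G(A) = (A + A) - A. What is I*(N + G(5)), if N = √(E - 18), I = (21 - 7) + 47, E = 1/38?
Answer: 305 + 61*I*√25954/38 ≈ 305.0 + 258.61*I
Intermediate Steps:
E = 1/38 ≈ 0.026316
I = 61 (I = 14 + 47 = 61)
G(A) = A (G(A) = 2*A - A = A)
N = I*√25954/38 (N = √(1/38 - 18) = √(-683/38) = I*√25954/38 ≈ 4.2395*I)
I*(N + G(5)) = 61*(I*√25954/38 + 5) = 61*(5 + I*√25954/38) = 305 + 61*I*√25954/38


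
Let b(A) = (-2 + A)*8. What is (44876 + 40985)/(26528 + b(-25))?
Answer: 85861/26312 ≈ 3.2632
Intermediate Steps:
b(A) = -16 + 8*A
(44876 + 40985)/(26528 + b(-25)) = (44876 + 40985)/(26528 + (-16 + 8*(-25))) = 85861/(26528 + (-16 - 200)) = 85861/(26528 - 216) = 85861/26312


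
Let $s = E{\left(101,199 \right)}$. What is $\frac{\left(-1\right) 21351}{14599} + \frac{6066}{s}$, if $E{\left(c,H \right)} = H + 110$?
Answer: $\frac{27320025}{1503697} \approx 18.169$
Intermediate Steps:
$E{\left(c,H \right)} = 110 + H$
$s = 309$ ($s = 110 + 199 = 309$)
$\frac{\left(-1\right) 21351}{14599} + \frac{6066}{s} = \frac{\left(-1\right) 21351}{14599} + \frac{6066}{309} = \left(-21351\right) \frac{1}{14599} + 6066 \cdot \frac{1}{309} = - \frac{21351}{14599} + \frac{2022}{103} = \frac{27320025}{1503697}$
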